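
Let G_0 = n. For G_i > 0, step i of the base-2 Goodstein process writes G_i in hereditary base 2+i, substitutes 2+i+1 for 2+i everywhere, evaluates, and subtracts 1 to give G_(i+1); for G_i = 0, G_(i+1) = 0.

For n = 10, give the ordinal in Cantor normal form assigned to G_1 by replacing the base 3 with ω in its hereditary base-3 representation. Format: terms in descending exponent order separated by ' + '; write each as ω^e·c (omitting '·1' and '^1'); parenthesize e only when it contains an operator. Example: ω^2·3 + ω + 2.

[0] 10 ≡ 2^(2 + 1) + 2 (base 2). Lift 3: 84. −1: 83.
[1] 83 ≡ 3^(3 + 1) + 2 (base 3). Lift 4: 1026. −1: 1025.

ω^(ω + 1) + 2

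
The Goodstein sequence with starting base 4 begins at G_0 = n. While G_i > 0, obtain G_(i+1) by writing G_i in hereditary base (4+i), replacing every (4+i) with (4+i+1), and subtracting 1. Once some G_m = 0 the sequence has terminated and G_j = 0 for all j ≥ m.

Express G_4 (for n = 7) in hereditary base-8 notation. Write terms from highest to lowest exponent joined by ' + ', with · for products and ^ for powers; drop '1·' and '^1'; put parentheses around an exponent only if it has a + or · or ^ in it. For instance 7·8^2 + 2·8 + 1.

i=0: 7 = 4 + 3 (b=4); 4→5: 5 + 3 = 8; 8−1 = 7
i=1: 7 = 5 + 2 (b=5); 5→6: 6 + 2 = 8; 8−1 = 7
i=2: 7 = 6 + 1 (b=6); 6→7: 7 + 1 = 8; 8−1 = 7
i=3: 7 = 7 (b=7); 7→8: 8 = 8; 8−1 = 7
i=4: 7 = 7 (b=8); 8→9: 7 = 7; 7−1 = 6

7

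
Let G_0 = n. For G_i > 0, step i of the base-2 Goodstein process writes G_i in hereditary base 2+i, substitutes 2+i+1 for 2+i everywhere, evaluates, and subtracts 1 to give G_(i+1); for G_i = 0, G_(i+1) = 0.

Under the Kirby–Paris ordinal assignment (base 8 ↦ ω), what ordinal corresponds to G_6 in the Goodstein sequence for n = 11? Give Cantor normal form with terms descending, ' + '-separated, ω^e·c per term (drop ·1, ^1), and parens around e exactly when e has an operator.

(0) 11|_2 = 2^(2 + 1) + 2 + 1 ↦ 3^(3 + 1) + 3 + 1|_3 = 85 ⇒ 84
(1) 84|_3 = 3^(3 + 1) + 3 ↦ 4^(4 + 1) + 4|_4 = 1028 ⇒ 1027
(2) 1027|_4 = 4^(4 + 1) + 3 ↦ 5^(5 + 1) + 3|_5 = 15628 ⇒ 15627
(3) 15627|_5 = 5^(5 + 1) + 2 ↦ 6^(6 + 1) + 2|_6 = 279938 ⇒ 279937
(4) 279937|_6 = 6^(6 + 1) + 1 ↦ 7^(7 + 1) + 1|_7 = 5764802 ⇒ 5764801
(5) 5764801|_7 = 7^(7 + 1) ↦ 8^(8 + 1)|_8 = 134217728 ⇒ 134217727

ω^ω·7 + ω^7·7 + ω^6·7 + ω^5·7 + ω^4·7 + ω^3·7 + ω^2·7 + ω·7 + 7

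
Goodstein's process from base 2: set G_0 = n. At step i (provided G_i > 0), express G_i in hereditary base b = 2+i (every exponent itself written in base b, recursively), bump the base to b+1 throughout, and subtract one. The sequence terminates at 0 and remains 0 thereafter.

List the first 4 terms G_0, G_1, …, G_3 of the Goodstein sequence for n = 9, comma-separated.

G_0=9  [base 2] 2^(2 + 1) + 1  →[2↦3]→  3^(3 + 1) + 1 = 82  −1 ⇒ G_1=81
G_1=81  [base 3] 3^(3 + 1)  →[3↦4]→  4^(4 + 1) = 1024  −1 ⇒ G_2=1023
G_2=1023  [base 4] 3·4^4 + 3·4^3 + 3·4^2 + 3·4 + 3  →[4↦5]→  3·5^5 + 3·5^3 + 3·5^2 + 3·5 + 3 = 9843  −1 ⇒ G_3=9842

9, 81, 1023, 9842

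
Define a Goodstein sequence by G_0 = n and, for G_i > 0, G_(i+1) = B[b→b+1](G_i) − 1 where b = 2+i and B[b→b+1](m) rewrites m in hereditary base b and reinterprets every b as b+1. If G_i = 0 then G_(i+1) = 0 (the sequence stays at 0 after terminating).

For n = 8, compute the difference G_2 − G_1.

G_0=8  [base 2] 2^(2 + 1)  →[2↦3]→  3^(3 + 1) = 81  −1 ⇒ G_1=80
G_1=80  [base 3] 2·3^3 + 2·3^2 + 2·3 + 2  →[3↦4]→  2·4^4 + 2·4^2 + 2·4 + 2 = 554  −1 ⇒ G_2=553

473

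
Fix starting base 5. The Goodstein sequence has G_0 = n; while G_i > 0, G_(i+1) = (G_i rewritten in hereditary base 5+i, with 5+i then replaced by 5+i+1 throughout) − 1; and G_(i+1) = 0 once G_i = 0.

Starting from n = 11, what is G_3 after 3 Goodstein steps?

13

[0] 11 ≡ 2·5 + 1 (base 5). Lift 6: 13. −1: 12.
[1] 12 ≡ 2·6 (base 6). Lift 7: 14. −1: 13.
[2] 13 ≡ 7 + 6 (base 7). Lift 8: 14. −1: 13.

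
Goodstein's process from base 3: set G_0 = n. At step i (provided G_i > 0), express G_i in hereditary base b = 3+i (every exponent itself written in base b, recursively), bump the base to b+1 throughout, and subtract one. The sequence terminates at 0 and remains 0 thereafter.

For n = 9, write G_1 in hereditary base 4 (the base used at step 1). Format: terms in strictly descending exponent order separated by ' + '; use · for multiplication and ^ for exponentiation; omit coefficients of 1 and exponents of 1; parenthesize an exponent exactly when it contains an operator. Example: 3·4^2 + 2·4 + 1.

(0) 9|_3 = 3^2 ↦ 4^2|_4 = 16 ⇒ 15
(1) 15|_4 = 3·4 + 3 ↦ 3·5 + 3|_5 = 18 ⇒ 17

3·4 + 3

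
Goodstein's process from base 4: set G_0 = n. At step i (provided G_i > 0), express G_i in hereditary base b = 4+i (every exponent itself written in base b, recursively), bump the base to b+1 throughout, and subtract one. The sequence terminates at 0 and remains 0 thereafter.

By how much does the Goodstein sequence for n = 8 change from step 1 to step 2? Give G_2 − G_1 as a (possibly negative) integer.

0

(0) 8|_4 = 2·4 ↦ 2·5|_5 = 10 ⇒ 9
(1) 9|_5 = 5 + 4 ↦ 6 + 4|_6 = 10 ⇒ 9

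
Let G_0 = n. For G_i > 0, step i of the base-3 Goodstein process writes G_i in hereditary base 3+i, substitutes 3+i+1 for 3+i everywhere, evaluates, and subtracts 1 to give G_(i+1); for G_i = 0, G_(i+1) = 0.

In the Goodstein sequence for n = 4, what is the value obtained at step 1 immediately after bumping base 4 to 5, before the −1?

5

(0) 4|_3 = 3 + 1 ↦ 4 + 1|_4 = 5 ⇒ 4
(1) 4|_4 = 4 ↦ 5|_5 = 5 ⇒ 4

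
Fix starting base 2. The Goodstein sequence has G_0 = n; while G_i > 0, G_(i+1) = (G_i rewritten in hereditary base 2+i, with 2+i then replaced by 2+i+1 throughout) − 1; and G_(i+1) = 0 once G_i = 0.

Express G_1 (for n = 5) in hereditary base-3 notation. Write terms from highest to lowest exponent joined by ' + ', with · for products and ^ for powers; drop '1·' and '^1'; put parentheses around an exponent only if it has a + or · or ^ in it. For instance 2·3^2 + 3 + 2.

(0) 5|_2 = 2^2 + 1 ↦ 3^3 + 1|_3 = 28 ⇒ 27
(1) 27|_3 = 3^3 ↦ 4^4|_4 = 256 ⇒ 255

3^3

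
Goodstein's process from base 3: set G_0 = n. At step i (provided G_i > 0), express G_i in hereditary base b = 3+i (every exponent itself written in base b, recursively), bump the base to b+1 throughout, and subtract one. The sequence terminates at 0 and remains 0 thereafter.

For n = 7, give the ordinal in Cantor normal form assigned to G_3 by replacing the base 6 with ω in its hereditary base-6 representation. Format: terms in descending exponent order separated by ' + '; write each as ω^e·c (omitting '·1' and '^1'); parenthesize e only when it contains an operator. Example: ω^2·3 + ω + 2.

[0] 7 ≡ 2·3 + 1 (base 3). Lift 4: 9. −1: 8.
[1] 8 ≡ 2·4 (base 4). Lift 5: 10. −1: 9.
[2] 9 ≡ 5 + 4 (base 5). Lift 6: 10. −1: 9.
[3] 9 ≡ 6 + 3 (base 6). Lift 7: 10. −1: 9.

ω + 3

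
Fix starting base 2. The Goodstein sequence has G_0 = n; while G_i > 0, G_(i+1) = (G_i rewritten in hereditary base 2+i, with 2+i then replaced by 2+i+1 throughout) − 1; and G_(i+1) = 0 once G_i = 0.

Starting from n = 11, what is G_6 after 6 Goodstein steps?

base 2: 11 = 2^(2 + 1) + 2 + 1; at 3: 3^(3 + 1) + 3 + 1 = 85; next = 84
base 3: 84 = 3^(3 + 1) + 3; at 4: 4^(4 + 1) + 4 = 1028; next = 1027
base 4: 1027 = 4^(4 + 1) + 3; at 5: 5^(5 + 1) + 3 = 15628; next = 15627
base 5: 15627 = 5^(5 + 1) + 2; at 6: 6^(6 + 1) + 2 = 279938; next = 279937
base 6: 279937 = 6^(6 + 1) + 1; at 7: 7^(7 + 1) + 1 = 5764802; next = 5764801
base 7: 5764801 = 7^(7 + 1); at 8: 8^(8 + 1) = 134217728; next = 134217727
base 8: 134217727 = 7·8^8 + 7·8^7 + 7·8^6 + 7·8^5 + 7·8^4 + 7·8^3 + 7·8^2 + 7·8 + 7; at 9: 7·9^9 + 7·9^7 + 7·9^6 + 7·9^5 + 7·9^4 + 7·9^3 + 7·9^2 + 7·9 + 7 = 2749609303; next = 2749609302

134217727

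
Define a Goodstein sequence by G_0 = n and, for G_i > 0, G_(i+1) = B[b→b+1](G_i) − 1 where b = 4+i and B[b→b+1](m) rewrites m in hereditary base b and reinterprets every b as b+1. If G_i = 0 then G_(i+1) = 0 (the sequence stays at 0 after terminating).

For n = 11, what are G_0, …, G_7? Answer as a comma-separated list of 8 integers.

i=0: 11 = 2·4 + 3 (b=4); 4→5: 2·5 + 3 = 13; 13−1 = 12
i=1: 12 = 2·5 + 2 (b=5); 5→6: 2·6 + 2 = 14; 14−1 = 13
i=2: 13 = 2·6 + 1 (b=6); 6→7: 2·7 + 1 = 15; 15−1 = 14
i=3: 14 = 2·7 (b=7); 7→8: 2·8 = 16; 16−1 = 15
i=4: 15 = 8 + 7 (b=8); 8→9: 9 + 7 = 16; 16−1 = 15
i=5: 15 = 9 + 6 (b=9); 9→10: 10 + 6 = 16; 16−1 = 15
i=6: 15 = 10 + 5 (b=10); 10→11: 11 + 5 = 16; 16−1 = 15

11, 12, 13, 14, 15, 15, 15, 15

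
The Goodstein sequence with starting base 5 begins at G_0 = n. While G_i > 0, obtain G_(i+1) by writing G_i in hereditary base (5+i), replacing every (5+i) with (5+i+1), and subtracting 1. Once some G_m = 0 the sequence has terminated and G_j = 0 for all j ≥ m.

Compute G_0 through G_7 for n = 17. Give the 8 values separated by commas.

[0] 17 ≡ 3·5 + 2 (base 5). Lift 6: 20. −1: 19.
[1] 19 ≡ 3·6 + 1 (base 6). Lift 7: 22. −1: 21.
[2] 21 ≡ 3·7 (base 7). Lift 8: 24. −1: 23.
[3] 23 ≡ 2·8 + 7 (base 8). Lift 9: 25. −1: 24.
[4] 24 ≡ 2·9 + 6 (base 9). Lift 10: 26. −1: 25.
[5] 25 ≡ 2·10 + 5 (base 10). Lift 11: 27. −1: 26.
[6] 26 ≡ 2·11 + 4 (base 11). Lift 12: 28. −1: 27.

17, 19, 21, 23, 24, 25, 26, 27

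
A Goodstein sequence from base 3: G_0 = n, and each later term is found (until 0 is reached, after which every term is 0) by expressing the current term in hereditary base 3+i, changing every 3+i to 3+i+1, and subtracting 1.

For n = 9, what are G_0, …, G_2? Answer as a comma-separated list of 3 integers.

G_0=9  [base 3] 3^2  →[3↦4]→  4^2 = 16  −1 ⇒ G_1=15
G_1=15  [base 4] 3·4 + 3  →[4↦5]→  3·5 + 3 = 18  −1 ⇒ G_2=17

9, 15, 17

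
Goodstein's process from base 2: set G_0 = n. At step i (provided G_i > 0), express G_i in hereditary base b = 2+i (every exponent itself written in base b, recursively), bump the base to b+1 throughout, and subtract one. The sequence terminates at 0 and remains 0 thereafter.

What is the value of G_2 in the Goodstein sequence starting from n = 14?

1281

G_0 = 14. HB_2(14) = 2^(2 + 1) + 2^2 + 2. Bump = 111. G_1 = 110.
G_1 = 110. HB_3(110) = 3^(3 + 1) + 3^3 + 2. Bump = 1282. G_2 = 1281.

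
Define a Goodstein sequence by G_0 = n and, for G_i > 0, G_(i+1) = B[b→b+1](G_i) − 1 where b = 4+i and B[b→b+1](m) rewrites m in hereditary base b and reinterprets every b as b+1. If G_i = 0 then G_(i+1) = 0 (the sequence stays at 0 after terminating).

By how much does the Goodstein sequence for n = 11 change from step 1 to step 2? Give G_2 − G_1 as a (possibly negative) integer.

1

G_0 = 11. HB_4(11) = 2·4 + 3. Bump = 13. G_1 = 12.
G_1 = 12. HB_5(12) = 2·5 + 2. Bump = 14. G_2 = 13.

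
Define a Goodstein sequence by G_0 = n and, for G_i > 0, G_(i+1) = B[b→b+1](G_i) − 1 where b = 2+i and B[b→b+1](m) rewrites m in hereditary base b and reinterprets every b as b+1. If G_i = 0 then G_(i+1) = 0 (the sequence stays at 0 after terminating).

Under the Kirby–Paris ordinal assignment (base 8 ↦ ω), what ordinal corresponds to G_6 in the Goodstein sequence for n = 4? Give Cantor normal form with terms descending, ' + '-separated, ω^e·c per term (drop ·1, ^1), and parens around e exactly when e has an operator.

ω^2·2 + ω + 3

[0] 4 ≡ 2^2 (base 2). Lift 3: 27. −1: 26.
[1] 26 ≡ 2·3^2 + 2·3 + 2 (base 3). Lift 4: 42. −1: 41.
[2] 41 ≡ 2·4^2 + 2·4 + 1 (base 4). Lift 5: 61. −1: 60.
[3] 60 ≡ 2·5^2 + 2·5 (base 5). Lift 6: 84. −1: 83.
[4] 83 ≡ 2·6^2 + 6 + 5 (base 6). Lift 7: 110. −1: 109.
[5] 109 ≡ 2·7^2 + 7 + 4 (base 7). Lift 8: 140. −1: 139.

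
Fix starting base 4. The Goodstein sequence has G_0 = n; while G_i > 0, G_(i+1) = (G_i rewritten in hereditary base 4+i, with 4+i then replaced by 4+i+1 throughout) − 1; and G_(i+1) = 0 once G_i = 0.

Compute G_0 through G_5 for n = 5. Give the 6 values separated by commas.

5, 5, 5, 4, 3, 2

step 0: 5 = 4 + 1; sub 5 for 4: 5 + 1; = 6; G_1 = 6−1 = 5
step 1: 5 = 5; sub 6 for 5: 6; = 6; G_2 = 6−1 = 5
step 2: 5 = 5; sub 7 for 6: 5; = 5; G_3 = 5−1 = 4
step 3: 4 = 4; sub 8 for 7: 4; = 4; G_4 = 4−1 = 3
step 4: 3 = 3; sub 9 for 8: 3; = 3; G_5 = 3−1 = 2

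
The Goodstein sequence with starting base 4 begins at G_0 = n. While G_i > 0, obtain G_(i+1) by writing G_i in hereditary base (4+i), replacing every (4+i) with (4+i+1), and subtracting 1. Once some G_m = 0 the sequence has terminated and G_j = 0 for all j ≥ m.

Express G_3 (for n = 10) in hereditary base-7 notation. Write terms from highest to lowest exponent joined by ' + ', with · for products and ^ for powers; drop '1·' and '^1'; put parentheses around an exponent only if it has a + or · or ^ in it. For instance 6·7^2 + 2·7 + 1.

7 + 6

G_0=10  [base 4] 2·4 + 2  →[4↦5]→  2·5 + 2 = 12  −1 ⇒ G_1=11
G_1=11  [base 5] 2·5 + 1  →[5↦6]→  2·6 + 1 = 13  −1 ⇒ G_2=12
G_2=12  [base 6] 2·6  →[6↦7]→  2·7 = 14  −1 ⇒ G_3=13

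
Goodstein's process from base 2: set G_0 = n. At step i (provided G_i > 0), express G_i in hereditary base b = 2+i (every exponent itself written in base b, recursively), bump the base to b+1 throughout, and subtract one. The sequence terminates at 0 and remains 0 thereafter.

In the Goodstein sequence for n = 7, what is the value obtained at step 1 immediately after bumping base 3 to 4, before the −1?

260

i=0: 7 = 2^2 + 2 + 1 (b=2); 2→3: 3^3 + 3 + 1 = 31; 31−1 = 30
i=1: 30 = 3^3 + 3 (b=3); 3→4: 4^4 + 4 = 260; 260−1 = 259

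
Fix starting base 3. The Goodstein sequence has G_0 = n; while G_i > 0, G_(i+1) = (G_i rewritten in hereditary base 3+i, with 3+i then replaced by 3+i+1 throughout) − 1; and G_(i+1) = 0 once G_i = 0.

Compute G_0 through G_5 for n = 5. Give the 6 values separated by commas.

5 —HB3→ 3 + 2 —bump→ 4 + 2 = 6 —(−1)→ 5
5 —HB4→ 4 + 1 —bump→ 5 + 1 = 6 —(−1)→ 5
5 —HB5→ 5 —bump→ 6 = 6 —(−1)→ 5
5 —HB6→ 5 —bump→ 5 = 5 —(−1)→ 4
4 —HB7→ 4 —bump→ 4 = 4 —(−1)→ 3

5, 5, 5, 5, 4, 3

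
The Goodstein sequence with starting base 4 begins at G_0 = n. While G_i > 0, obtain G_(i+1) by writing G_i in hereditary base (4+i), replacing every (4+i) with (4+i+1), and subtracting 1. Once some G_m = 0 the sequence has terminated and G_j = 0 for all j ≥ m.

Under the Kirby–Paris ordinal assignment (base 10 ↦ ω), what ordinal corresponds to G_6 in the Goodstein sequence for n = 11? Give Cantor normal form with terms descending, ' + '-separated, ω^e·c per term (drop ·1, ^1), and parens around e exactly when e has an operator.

ω + 5

base 4: 11 = 2·4 + 3; at 5: 2·5 + 3 = 13; next = 12
base 5: 12 = 2·5 + 2; at 6: 2·6 + 2 = 14; next = 13
base 6: 13 = 2·6 + 1; at 7: 2·7 + 1 = 15; next = 14
base 7: 14 = 2·7; at 8: 2·8 = 16; next = 15
base 8: 15 = 8 + 7; at 9: 9 + 7 = 16; next = 15
base 9: 15 = 9 + 6; at 10: 10 + 6 = 16; next = 15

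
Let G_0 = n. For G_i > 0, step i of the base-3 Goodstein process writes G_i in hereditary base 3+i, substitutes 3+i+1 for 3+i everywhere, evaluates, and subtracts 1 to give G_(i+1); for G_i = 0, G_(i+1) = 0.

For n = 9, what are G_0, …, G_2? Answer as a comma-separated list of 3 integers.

9, 15, 17

i=0: 9 = 3^2 (b=3); 3→4: 4^2 = 16; 16−1 = 15
i=1: 15 = 3·4 + 3 (b=4); 4→5: 3·5 + 3 = 18; 18−1 = 17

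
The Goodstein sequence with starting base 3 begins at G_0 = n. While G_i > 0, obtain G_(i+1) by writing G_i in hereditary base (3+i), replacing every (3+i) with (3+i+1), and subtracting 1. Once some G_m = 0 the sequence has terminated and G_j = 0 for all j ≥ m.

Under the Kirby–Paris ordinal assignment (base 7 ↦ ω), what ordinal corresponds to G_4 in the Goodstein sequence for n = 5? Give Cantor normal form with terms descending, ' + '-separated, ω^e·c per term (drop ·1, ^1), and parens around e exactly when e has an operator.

4

G_0=5  [base 3] 3 + 2  →[3↦4]→  4 + 2 = 6  −1 ⇒ G_1=5
G_1=5  [base 4] 4 + 1  →[4↦5]→  5 + 1 = 6  −1 ⇒ G_2=5
G_2=5  [base 5] 5  →[5↦6]→  6 = 6  −1 ⇒ G_3=5
G_3=5  [base 6] 5  →[6↦7]→  5 = 5  −1 ⇒ G_4=4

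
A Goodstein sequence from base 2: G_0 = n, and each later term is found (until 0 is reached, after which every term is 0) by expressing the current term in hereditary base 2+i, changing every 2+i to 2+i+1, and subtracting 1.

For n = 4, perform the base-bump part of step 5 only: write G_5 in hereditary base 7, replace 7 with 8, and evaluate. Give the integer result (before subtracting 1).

G_0=4  [base 2] 2^2  →[2↦3]→  3^3 = 27  −1 ⇒ G_1=26
G_1=26  [base 3] 2·3^2 + 2·3 + 2  →[3↦4]→  2·4^2 + 2·4 + 2 = 42  −1 ⇒ G_2=41
G_2=41  [base 4] 2·4^2 + 2·4 + 1  →[4↦5]→  2·5^2 + 2·5 + 1 = 61  −1 ⇒ G_3=60
G_3=60  [base 5] 2·5^2 + 2·5  →[5↦6]→  2·6^2 + 2·6 = 84  −1 ⇒ G_4=83
G_4=83  [base 6] 2·6^2 + 6 + 5  →[6↦7]→  2·7^2 + 7 + 5 = 110  −1 ⇒ G_5=109
G_5=109  [base 7] 2·7^2 + 7 + 4  →[7↦8]→  2·8^2 + 8 + 4 = 140  −1 ⇒ G_6=139

140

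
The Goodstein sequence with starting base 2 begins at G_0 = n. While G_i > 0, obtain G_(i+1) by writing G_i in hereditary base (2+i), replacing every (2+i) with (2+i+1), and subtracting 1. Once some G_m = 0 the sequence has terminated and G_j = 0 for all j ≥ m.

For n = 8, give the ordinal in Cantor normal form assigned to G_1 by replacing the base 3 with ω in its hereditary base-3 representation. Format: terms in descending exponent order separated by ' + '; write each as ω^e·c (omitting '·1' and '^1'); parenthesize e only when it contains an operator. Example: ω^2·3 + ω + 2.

base 2: 8 = 2^(2 + 1); at 3: 3^(3 + 1) = 81; next = 80
base 3: 80 = 2·3^3 + 2·3^2 + 2·3 + 2; at 4: 2·4^4 + 2·4^2 + 2·4 + 2 = 554; next = 553

ω^ω·2 + ω^2·2 + ω·2 + 2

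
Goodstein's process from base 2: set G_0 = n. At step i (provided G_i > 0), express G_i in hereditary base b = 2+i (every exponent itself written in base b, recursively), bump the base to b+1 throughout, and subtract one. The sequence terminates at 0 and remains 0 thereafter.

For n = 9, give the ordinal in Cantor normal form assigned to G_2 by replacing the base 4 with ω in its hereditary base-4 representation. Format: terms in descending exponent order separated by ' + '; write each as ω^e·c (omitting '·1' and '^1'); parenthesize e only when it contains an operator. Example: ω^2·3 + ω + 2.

i=0: 9 = 2^(2 + 1) + 1 (b=2); 2→3: 3^(3 + 1) + 1 = 82; 82−1 = 81
i=1: 81 = 3^(3 + 1) (b=3); 3→4: 4^(4 + 1) = 1024; 1024−1 = 1023
i=2: 1023 = 3·4^4 + 3·4^3 + 3·4^2 + 3·4 + 3 (b=4); 4→5: 3·5^5 + 3·5^3 + 3·5^2 + 3·5 + 3 = 9843; 9843−1 = 9842

ω^ω·3 + ω^3·3 + ω^2·3 + ω·3 + 3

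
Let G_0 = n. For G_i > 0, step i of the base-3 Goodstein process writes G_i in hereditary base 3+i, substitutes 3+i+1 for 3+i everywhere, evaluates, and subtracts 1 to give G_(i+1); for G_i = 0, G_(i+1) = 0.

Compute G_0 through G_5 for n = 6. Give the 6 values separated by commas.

6, 7, 7, 7, 7, 7

[0] 6 ≡ 2·3 (base 3). Lift 4: 8. −1: 7.
[1] 7 ≡ 4 + 3 (base 4). Lift 5: 8. −1: 7.
[2] 7 ≡ 5 + 2 (base 5). Lift 6: 8. −1: 7.
[3] 7 ≡ 6 + 1 (base 6). Lift 7: 8. −1: 7.
[4] 7 ≡ 7 (base 7). Lift 8: 8. −1: 7.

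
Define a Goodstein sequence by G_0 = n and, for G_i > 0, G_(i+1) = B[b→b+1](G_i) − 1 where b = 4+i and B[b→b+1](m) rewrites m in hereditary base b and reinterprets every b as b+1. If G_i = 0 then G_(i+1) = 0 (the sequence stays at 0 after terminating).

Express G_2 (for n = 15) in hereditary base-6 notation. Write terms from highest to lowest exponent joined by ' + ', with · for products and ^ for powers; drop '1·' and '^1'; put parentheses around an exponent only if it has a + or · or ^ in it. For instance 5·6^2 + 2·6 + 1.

3·6 + 1

(0) 15|_4 = 3·4 + 3 ↦ 3·5 + 3|_5 = 18 ⇒ 17
(1) 17|_5 = 3·5 + 2 ↦ 3·6 + 2|_6 = 20 ⇒ 19
(2) 19|_6 = 3·6 + 1 ↦ 3·7 + 1|_7 = 22 ⇒ 21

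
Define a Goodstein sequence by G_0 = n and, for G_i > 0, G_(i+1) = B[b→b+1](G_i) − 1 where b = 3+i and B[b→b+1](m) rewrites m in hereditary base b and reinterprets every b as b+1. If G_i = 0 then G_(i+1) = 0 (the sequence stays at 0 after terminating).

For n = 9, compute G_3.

19

G_0=9  [base 3] 3^2  →[3↦4]→  4^2 = 16  −1 ⇒ G_1=15
G_1=15  [base 4] 3·4 + 3  →[4↦5]→  3·5 + 3 = 18  −1 ⇒ G_2=17
G_2=17  [base 5] 3·5 + 2  →[5↦6]→  3·6 + 2 = 20  −1 ⇒ G_3=19
G_3=19  [base 6] 3·6 + 1  →[6↦7]→  3·7 + 1 = 22  −1 ⇒ G_4=21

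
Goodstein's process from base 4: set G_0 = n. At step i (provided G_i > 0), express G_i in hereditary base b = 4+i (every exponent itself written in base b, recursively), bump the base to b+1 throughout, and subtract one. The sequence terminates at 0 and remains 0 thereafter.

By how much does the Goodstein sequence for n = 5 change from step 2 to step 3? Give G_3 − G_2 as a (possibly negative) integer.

step 0: 5 = 4 + 1; sub 5 for 4: 5 + 1; = 6; G_1 = 6−1 = 5
step 1: 5 = 5; sub 6 for 5: 6; = 6; G_2 = 6−1 = 5
step 2: 5 = 5; sub 7 for 6: 5; = 5; G_3 = 5−1 = 4

-1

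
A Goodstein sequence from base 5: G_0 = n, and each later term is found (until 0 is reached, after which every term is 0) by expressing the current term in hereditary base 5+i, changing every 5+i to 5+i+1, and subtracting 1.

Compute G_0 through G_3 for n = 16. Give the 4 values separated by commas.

i=0: 16 = 3·5 + 1 (b=5); 5→6: 3·6 + 1 = 19; 19−1 = 18
i=1: 18 = 3·6 (b=6); 6→7: 3·7 = 21; 21−1 = 20
i=2: 20 = 2·7 + 6 (b=7); 7→8: 2·8 + 6 = 22; 22−1 = 21

16, 18, 20, 21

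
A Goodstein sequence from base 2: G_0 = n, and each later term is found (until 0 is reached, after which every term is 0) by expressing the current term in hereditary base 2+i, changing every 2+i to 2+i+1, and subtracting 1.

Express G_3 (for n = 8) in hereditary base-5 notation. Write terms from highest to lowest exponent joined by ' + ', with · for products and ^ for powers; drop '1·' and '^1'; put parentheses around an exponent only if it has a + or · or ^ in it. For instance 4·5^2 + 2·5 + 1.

2·5^5 + 2·5^2 + 2·5

step 0: 8 = 2^(2 + 1); sub 3 for 2: 3^(3 + 1); = 81; G_1 = 81−1 = 80
step 1: 80 = 2·3^3 + 2·3^2 + 2·3 + 2; sub 4 for 3: 2·4^4 + 2·4^2 + 2·4 + 2; = 554; G_2 = 554−1 = 553
step 2: 553 = 2·4^4 + 2·4^2 + 2·4 + 1; sub 5 for 4: 2·5^5 + 2·5^2 + 2·5 + 1; = 6311; G_3 = 6311−1 = 6310
step 3: 6310 = 2·5^5 + 2·5^2 + 2·5; sub 6 for 5: 2·6^6 + 2·6^2 + 2·6; = 93396; G_4 = 93396−1 = 93395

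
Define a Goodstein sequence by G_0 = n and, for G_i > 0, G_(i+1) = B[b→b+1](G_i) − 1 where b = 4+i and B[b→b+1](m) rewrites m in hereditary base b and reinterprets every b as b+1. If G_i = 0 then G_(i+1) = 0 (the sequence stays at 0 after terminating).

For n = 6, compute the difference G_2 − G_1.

0

i=0: 6 = 4 + 2 (b=4); 4→5: 5 + 2 = 7; 7−1 = 6
i=1: 6 = 5 + 1 (b=5); 5→6: 6 + 1 = 7; 7−1 = 6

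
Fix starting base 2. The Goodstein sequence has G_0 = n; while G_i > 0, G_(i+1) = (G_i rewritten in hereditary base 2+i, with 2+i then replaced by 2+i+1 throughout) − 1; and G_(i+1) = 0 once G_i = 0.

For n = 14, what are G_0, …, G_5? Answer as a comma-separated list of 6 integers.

step 0: 14 = 2^(2 + 1) + 2^2 + 2; sub 3 for 2: 3^(3 + 1) + 3^3 + 3; = 111; G_1 = 111−1 = 110
step 1: 110 = 3^(3 + 1) + 3^3 + 2; sub 4 for 3: 4^(4 + 1) + 4^4 + 2; = 1282; G_2 = 1282−1 = 1281
step 2: 1281 = 4^(4 + 1) + 4^4 + 1; sub 5 for 4: 5^(5 + 1) + 5^5 + 1; = 18751; G_3 = 18751−1 = 18750
step 3: 18750 = 5^(5 + 1) + 5^5; sub 6 for 5: 6^(6 + 1) + 6^6; = 326592; G_4 = 326592−1 = 326591
step 4: 326591 = 6^(6 + 1) + 5·6^5 + 5·6^4 + 5·6^3 + 5·6^2 + 5·6 + 5; sub 7 for 6: 7^(7 + 1) + 5·7^5 + 5·7^4 + 5·7^3 + 5·7^2 + 5·7 + 5; = 5862841; G_5 = 5862841−1 = 5862840

14, 110, 1281, 18750, 326591, 5862840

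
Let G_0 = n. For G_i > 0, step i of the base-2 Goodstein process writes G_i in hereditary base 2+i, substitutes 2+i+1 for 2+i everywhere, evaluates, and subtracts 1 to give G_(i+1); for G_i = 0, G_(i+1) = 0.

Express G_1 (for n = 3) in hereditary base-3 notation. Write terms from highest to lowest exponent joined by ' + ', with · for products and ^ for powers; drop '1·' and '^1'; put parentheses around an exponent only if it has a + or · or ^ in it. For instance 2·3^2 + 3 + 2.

3 —HB2→ 2 + 1 —bump→ 3 + 1 = 4 —(−1)→ 3
3 —HB3→ 3 —bump→ 4 = 4 —(−1)→ 3

3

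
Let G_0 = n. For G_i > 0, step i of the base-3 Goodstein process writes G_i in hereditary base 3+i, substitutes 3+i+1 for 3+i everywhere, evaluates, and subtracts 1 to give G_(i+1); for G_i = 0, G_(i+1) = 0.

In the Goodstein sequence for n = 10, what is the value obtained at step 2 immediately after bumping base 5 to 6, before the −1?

28

G_0=10  [base 3] 3^2 + 1  →[3↦4]→  4^2 + 1 = 17  −1 ⇒ G_1=16
G_1=16  [base 4] 4^2  →[4↦5]→  5^2 = 25  −1 ⇒ G_2=24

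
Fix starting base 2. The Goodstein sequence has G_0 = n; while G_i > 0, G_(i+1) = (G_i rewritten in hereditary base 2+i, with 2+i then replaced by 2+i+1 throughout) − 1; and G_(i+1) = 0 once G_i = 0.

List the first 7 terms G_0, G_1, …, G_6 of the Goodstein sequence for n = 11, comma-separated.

11, 84, 1027, 15627, 279937, 5764801, 134217727

[0] 11 ≡ 2^(2 + 1) + 2 + 1 (base 2). Lift 3: 85. −1: 84.
[1] 84 ≡ 3^(3 + 1) + 3 (base 3). Lift 4: 1028. −1: 1027.
[2] 1027 ≡ 4^(4 + 1) + 3 (base 4). Lift 5: 15628. −1: 15627.
[3] 15627 ≡ 5^(5 + 1) + 2 (base 5). Lift 6: 279938. −1: 279937.
[4] 279937 ≡ 6^(6 + 1) + 1 (base 6). Lift 7: 5764802. −1: 5764801.
[5] 5764801 ≡ 7^(7 + 1) (base 7). Lift 8: 134217728. −1: 134217727.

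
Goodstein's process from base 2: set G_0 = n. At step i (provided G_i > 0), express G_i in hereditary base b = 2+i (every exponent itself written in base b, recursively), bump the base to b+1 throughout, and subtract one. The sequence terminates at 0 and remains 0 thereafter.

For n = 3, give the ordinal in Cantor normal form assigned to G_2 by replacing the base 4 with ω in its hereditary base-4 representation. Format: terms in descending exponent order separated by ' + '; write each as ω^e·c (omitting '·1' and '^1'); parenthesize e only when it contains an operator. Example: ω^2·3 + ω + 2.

i=0: 3 = 2 + 1 (b=2); 2→3: 3 + 1 = 4; 4−1 = 3
i=1: 3 = 3 (b=3); 3→4: 4 = 4; 4−1 = 3

3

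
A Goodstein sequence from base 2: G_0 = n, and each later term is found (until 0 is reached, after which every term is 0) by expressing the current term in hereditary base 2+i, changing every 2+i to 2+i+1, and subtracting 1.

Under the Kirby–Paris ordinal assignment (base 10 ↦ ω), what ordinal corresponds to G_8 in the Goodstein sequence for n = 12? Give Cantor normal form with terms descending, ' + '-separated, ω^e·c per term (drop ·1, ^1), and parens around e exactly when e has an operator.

ω^(ω + 1) + ω^2·2 + ω + 1

i=0: 12 = 2^(2 + 1) + 2^2 (b=2); 2→3: 3^(3 + 1) + 3^3 = 108; 108−1 = 107
i=1: 107 = 3^(3 + 1) + 2·3^2 + 2·3 + 2 (b=3); 3→4: 4^(4 + 1) + 2·4^2 + 2·4 + 2 = 1066; 1066−1 = 1065
i=2: 1065 = 4^(4 + 1) + 2·4^2 + 2·4 + 1 (b=4); 4→5: 5^(5 + 1) + 2·5^2 + 2·5 + 1 = 15686; 15686−1 = 15685
i=3: 15685 = 5^(5 + 1) + 2·5^2 + 2·5 (b=5); 5→6: 6^(6 + 1) + 2·6^2 + 2·6 = 280020; 280020−1 = 280019
i=4: 280019 = 6^(6 + 1) + 2·6^2 + 6 + 5 (b=6); 6→7: 7^(7 + 1) + 2·7^2 + 7 + 5 = 5764911; 5764911−1 = 5764910
i=5: 5764910 = 7^(7 + 1) + 2·7^2 + 7 + 4 (b=7); 7→8: 8^(8 + 1) + 2·8^2 + 8 + 4 = 134217868; 134217868−1 = 134217867
i=6: 134217867 = 8^(8 + 1) + 2·8^2 + 8 + 3 (b=8); 8→9: 9^(9 + 1) + 2·9^2 + 9 + 3 = 3486784575; 3486784575−1 = 3486784574
i=7: 3486784574 = 9^(9 + 1) + 2·9^2 + 9 + 2 (b=9); 9→10: 10^(10 + 1) + 2·10^2 + 10 + 2 = 100000000212; 100000000212−1 = 100000000211
i=8: 100000000211 = 10^(10 + 1) + 2·10^2 + 10 + 1 (b=10); 10→11: 11^(11 + 1) + 2·11^2 + 11 + 1 = 3138428376975; 3138428376975−1 = 3138428376974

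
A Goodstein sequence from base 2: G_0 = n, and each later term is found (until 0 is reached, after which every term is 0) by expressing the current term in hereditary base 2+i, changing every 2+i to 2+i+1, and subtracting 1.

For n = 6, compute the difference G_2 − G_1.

step 0: 6 = 2^2 + 2; sub 3 for 2: 3^3 + 3; = 30; G_1 = 30−1 = 29
step 1: 29 = 3^3 + 2; sub 4 for 3: 4^4 + 2; = 258; G_2 = 258−1 = 257

228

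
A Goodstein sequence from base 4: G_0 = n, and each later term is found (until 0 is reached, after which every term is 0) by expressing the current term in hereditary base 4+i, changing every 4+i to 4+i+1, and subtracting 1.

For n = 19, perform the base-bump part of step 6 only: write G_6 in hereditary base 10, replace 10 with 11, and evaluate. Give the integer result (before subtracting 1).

G_0 = 19. HB_4(19) = 4^2 + 3. Bump = 28. G_1 = 27.
G_1 = 27. HB_5(27) = 5^2 + 2. Bump = 38. G_2 = 37.
G_2 = 37. HB_6(37) = 6^2 + 1. Bump = 50. G_3 = 49.
G_3 = 49. HB_7(49) = 7^2. Bump = 64. G_4 = 63.
G_4 = 63. HB_8(63) = 7·8 + 7. Bump = 70. G_5 = 69.
G_5 = 69. HB_9(69) = 7·9 + 6. Bump = 76. G_6 = 75.
G_6 = 75. HB_10(75) = 7·10 + 5. Bump = 82. G_7 = 81.

82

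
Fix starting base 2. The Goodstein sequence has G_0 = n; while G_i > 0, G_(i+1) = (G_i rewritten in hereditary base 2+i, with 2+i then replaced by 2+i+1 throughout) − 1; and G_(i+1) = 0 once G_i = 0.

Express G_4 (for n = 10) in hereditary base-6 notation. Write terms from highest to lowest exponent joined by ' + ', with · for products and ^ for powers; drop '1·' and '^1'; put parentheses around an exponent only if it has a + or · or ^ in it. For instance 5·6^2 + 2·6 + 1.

5·6^6 + 5·6^5 + 5·6^4 + 5·6^3 + 5·6^2 + 5·6 + 5

base 2: 10 = 2^(2 + 1) + 2; at 3: 3^(3 + 1) + 3 = 84; next = 83
base 3: 83 = 3^(3 + 1) + 2; at 4: 4^(4 + 1) + 2 = 1026; next = 1025
base 4: 1025 = 4^(4 + 1) + 1; at 5: 5^(5 + 1) + 1 = 15626; next = 15625
base 5: 15625 = 5^(5 + 1); at 6: 6^(6 + 1) = 279936; next = 279935
base 6: 279935 = 5·6^6 + 5·6^5 + 5·6^4 + 5·6^3 + 5·6^2 + 5·6 + 5; at 7: 5·7^7 + 5·7^5 + 5·7^4 + 5·7^3 + 5·7^2 + 5·7 + 5 = 4215755; next = 4215754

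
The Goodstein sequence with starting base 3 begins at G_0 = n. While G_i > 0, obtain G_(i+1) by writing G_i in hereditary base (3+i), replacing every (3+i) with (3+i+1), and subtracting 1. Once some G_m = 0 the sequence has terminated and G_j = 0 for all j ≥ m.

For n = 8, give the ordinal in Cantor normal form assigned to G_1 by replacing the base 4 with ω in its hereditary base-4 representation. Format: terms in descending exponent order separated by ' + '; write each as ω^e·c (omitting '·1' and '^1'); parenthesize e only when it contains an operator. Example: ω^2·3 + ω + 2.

step 0: 8 = 2·3 + 2; sub 4 for 3: 2·4 + 2; = 10; G_1 = 10−1 = 9
step 1: 9 = 2·4 + 1; sub 5 for 4: 2·5 + 1; = 11; G_2 = 11−1 = 10

ω·2 + 1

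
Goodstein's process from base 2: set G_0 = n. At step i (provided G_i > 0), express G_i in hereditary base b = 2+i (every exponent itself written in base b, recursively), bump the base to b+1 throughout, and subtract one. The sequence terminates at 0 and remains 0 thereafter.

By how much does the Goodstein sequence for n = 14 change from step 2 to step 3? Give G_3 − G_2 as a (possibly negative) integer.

G_0=14  [base 2] 2^(2 + 1) + 2^2 + 2  →[2↦3]→  3^(3 + 1) + 3^3 + 3 = 111  −1 ⇒ G_1=110
G_1=110  [base 3] 3^(3 + 1) + 3^3 + 2  →[3↦4]→  4^(4 + 1) + 4^4 + 2 = 1282  −1 ⇒ G_2=1281
G_2=1281  [base 4] 4^(4 + 1) + 4^4 + 1  →[4↦5]→  5^(5 + 1) + 5^5 + 1 = 18751  −1 ⇒ G_3=18750

17469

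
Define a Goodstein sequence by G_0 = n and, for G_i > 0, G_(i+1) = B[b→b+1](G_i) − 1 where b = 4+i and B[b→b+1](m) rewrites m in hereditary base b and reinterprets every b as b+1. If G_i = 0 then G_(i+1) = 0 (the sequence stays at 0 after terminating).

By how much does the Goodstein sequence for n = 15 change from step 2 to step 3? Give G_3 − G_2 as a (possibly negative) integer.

(0) 15|_4 = 3·4 + 3 ↦ 3·5 + 3|_5 = 18 ⇒ 17
(1) 17|_5 = 3·5 + 2 ↦ 3·6 + 2|_6 = 20 ⇒ 19
(2) 19|_6 = 3·6 + 1 ↦ 3·7 + 1|_7 = 22 ⇒ 21

2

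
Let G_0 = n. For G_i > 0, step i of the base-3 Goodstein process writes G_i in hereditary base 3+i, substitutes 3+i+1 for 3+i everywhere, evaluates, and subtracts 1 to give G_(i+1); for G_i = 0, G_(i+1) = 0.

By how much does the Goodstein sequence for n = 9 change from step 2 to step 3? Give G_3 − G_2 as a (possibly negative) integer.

2

(0) 9|_3 = 3^2 ↦ 4^2|_4 = 16 ⇒ 15
(1) 15|_4 = 3·4 + 3 ↦ 3·5 + 3|_5 = 18 ⇒ 17
(2) 17|_5 = 3·5 + 2 ↦ 3·6 + 2|_6 = 20 ⇒ 19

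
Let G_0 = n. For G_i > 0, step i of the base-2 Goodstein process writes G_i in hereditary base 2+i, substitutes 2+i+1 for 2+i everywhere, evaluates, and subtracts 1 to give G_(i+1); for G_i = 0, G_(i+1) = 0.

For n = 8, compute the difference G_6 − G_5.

31907376

(0) 8|_2 = 2^(2 + 1) ↦ 3^(3 + 1)|_3 = 81 ⇒ 80
(1) 80|_3 = 2·3^3 + 2·3^2 + 2·3 + 2 ↦ 2·4^4 + 2·4^2 + 2·4 + 2|_4 = 554 ⇒ 553
(2) 553|_4 = 2·4^4 + 2·4^2 + 2·4 + 1 ↦ 2·5^5 + 2·5^2 + 2·5 + 1|_5 = 6311 ⇒ 6310
(3) 6310|_5 = 2·5^5 + 2·5^2 + 2·5 ↦ 2·6^6 + 2·6^2 + 2·6|_6 = 93396 ⇒ 93395
(4) 93395|_6 = 2·6^6 + 2·6^2 + 6 + 5 ↦ 2·7^7 + 2·7^2 + 7 + 5|_7 = 1647196 ⇒ 1647195
(5) 1647195|_7 = 2·7^7 + 2·7^2 + 7 + 4 ↦ 2·8^8 + 2·8^2 + 8 + 4|_8 = 33554572 ⇒ 33554571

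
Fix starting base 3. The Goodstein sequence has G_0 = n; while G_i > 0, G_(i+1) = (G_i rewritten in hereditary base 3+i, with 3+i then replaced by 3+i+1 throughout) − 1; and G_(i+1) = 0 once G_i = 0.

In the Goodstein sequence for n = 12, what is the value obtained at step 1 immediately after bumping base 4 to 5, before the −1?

i=0: 12 = 3^2 + 3 (b=3); 3→4: 4^2 + 4 = 20; 20−1 = 19
i=1: 19 = 4^2 + 3 (b=4); 4→5: 5^2 + 3 = 28; 28−1 = 27

28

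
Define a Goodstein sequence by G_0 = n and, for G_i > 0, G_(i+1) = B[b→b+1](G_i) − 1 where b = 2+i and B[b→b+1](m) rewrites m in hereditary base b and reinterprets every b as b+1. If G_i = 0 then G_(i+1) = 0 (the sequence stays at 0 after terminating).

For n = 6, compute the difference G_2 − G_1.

(0) 6|_2 = 2^2 + 2 ↦ 3^3 + 3|_3 = 30 ⇒ 29
(1) 29|_3 = 3^3 + 2 ↦ 4^4 + 2|_4 = 258 ⇒ 257

228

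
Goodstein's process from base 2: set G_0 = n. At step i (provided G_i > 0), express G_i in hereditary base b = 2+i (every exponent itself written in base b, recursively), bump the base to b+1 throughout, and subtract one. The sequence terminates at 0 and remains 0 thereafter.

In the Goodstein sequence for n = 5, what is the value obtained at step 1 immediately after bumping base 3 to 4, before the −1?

G_0 = 5. HB_2(5) = 2^2 + 1. Bump = 28. G_1 = 27.
G_1 = 27. HB_3(27) = 3^3. Bump = 256. G_2 = 255.

256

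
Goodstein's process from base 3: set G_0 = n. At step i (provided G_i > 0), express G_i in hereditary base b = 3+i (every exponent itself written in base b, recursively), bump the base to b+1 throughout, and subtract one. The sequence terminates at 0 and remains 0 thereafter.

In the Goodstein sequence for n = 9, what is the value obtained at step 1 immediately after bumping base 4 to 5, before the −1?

G_0=9  [base 3] 3^2  →[3↦4]→  4^2 = 16  −1 ⇒ G_1=15
G_1=15  [base 4] 3·4 + 3  →[4↦5]→  3·5 + 3 = 18  −1 ⇒ G_2=17

18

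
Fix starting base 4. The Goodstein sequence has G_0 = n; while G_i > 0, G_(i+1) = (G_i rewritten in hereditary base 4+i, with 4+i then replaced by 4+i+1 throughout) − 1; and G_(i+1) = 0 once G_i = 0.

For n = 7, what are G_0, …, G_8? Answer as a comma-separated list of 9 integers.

[0] 7 ≡ 4 + 3 (base 4). Lift 5: 8. −1: 7.
[1] 7 ≡ 5 + 2 (base 5). Lift 6: 8. −1: 7.
[2] 7 ≡ 6 + 1 (base 6). Lift 7: 8. −1: 7.
[3] 7 ≡ 7 (base 7). Lift 8: 8. −1: 7.
[4] 7 ≡ 7 (base 8). Lift 9: 7. −1: 6.
[5] 6 ≡ 6 (base 9). Lift 10: 6. −1: 5.
[6] 5 ≡ 5 (base 10). Lift 11: 5. −1: 4.
[7] 4 ≡ 4 (base 11). Lift 12: 4. −1: 3.

7, 7, 7, 7, 7, 6, 5, 4, 3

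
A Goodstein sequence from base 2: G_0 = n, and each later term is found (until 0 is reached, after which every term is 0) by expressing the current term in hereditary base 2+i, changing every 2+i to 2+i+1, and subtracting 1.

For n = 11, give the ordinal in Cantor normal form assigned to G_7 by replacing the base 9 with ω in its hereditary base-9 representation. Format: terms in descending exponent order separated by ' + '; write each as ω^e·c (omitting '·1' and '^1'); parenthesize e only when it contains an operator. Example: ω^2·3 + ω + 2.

ω^ω·7 + ω^7·7 + ω^6·7 + ω^5·7 + ω^4·7 + ω^3·7 + ω^2·7 + ω·7 + 6

G_0 = 11. HB_2(11) = 2^(2 + 1) + 2 + 1. Bump = 85. G_1 = 84.
G_1 = 84. HB_3(84) = 3^(3 + 1) + 3. Bump = 1028. G_2 = 1027.
G_2 = 1027. HB_4(1027) = 4^(4 + 1) + 3. Bump = 15628. G_3 = 15627.
G_3 = 15627. HB_5(15627) = 5^(5 + 1) + 2. Bump = 279938. G_4 = 279937.
G_4 = 279937. HB_6(279937) = 6^(6 + 1) + 1. Bump = 5764802. G_5 = 5764801.
G_5 = 5764801. HB_7(5764801) = 7^(7 + 1). Bump = 134217728. G_6 = 134217727.
G_6 = 134217727. HB_8(134217727) = 7·8^8 + 7·8^7 + 7·8^6 + 7·8^5 + 7·8^4 + 7·8^3 + 7·8^2 + 7·8 + 7. Bump = 2749609303. G_7 = 2749609302.
G_7 = 2749609302. HB_9(2749609302) = 7·9^9 + 7·9^7 + 7·9^6 + 7·9^5 + 7·9^4 + 7·9^3 + 7·9^2 + 7·9 + 6. Bump = 70077777776. G_8 = 70077777775.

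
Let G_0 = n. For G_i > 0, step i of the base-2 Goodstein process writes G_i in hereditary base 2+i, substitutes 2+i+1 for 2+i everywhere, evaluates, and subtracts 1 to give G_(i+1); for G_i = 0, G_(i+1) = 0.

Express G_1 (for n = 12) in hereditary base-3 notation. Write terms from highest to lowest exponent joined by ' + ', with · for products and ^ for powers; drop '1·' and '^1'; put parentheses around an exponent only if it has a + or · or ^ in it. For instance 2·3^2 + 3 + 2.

3^(3 + 1) + 2·3^2 + 2·3 + 2

base 2: 12 = 2^(2 + 1) + 2^2; at 3: 3^(3 + 1) + 3^3 = 108; next = 107
base 3: 107 = 3^(3 + 1) + 2·3^2 + 2·3 + 2; at 4: 4^(4 + 1) + 2·4^2 + 2·4 + 2 = 1066; next = 1065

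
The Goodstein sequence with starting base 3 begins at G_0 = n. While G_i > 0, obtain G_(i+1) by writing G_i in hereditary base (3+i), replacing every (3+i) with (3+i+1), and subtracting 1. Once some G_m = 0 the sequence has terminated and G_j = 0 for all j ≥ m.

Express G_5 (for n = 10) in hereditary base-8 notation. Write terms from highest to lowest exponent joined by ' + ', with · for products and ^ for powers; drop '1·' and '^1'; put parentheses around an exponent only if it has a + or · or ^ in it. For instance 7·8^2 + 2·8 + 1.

4·8 + 1

(0) 10|_3 = 3^2 + 1 ↦ 4^2 + 1|_4 = 17 ⇒ 16
(1) 16|_4 = 4^2 ↦ 5^2|_5 = 25 ⇒ 24
(2) 24|_5 = 4·5 + 4 ↦ 4·6 + 4|_6 = 28 ⇒ 27
(3) 27|_6 = 4·6 + 3 ↦ 4·7 + 3|_7 = 31 ⇒ 30
(4) 30|_7 = 4·7 + 2 ↦ 4·8 + 2|_8 = 34 ⇒ 33
(5) 33|_8 = 4·8 + 1 ↦ 4·9 + 1|_9 = 37 ⇒ 36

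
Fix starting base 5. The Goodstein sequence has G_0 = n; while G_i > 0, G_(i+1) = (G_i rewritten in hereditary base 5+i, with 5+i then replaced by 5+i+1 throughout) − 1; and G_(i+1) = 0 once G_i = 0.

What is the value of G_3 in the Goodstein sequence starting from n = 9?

G_0 = 9. HB_5(9) = 5 + 4. Bump = 10. G_1 = 9.
G_1 = 9. HB_6(9) = 6 + 3. Bump = 10. G_2 = 9.
G_2 = 9. HB_7(9) = 7 + 2. Bump = 10. G_3 = 9.
G_3 = 9. HB_8(9) = 8 + 1. Bump = 10. G_4 = 9.

9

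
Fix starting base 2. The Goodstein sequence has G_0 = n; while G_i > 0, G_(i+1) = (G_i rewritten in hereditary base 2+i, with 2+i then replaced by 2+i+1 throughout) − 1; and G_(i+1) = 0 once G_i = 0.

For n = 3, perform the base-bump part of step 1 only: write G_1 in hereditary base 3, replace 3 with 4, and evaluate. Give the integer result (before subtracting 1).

4

[0] 3 ≡ 2 + 1 (base 2). Lift 3: 4. −1: 3.
[1] 3 ≡ 3 (base 3). Lift 4: 4. −1: 3.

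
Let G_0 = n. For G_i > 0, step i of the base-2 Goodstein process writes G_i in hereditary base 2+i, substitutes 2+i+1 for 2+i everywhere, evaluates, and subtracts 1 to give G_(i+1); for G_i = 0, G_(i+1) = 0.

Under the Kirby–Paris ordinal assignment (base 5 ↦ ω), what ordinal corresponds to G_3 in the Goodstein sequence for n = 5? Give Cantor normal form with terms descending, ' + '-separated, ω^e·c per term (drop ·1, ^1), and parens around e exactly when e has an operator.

base 2: 5 = 2^2 + 1; at 3: 3^3 + 1 = 28; next = 27
base 3: 27 = 3^3; at 4: 4^4 = 256; next = 255
base 4: 255 = 3·4^3 + 3·4^2 + 3·4 + 3; at 5: 3·5^3 + 3·5^2 + 3·5 + 3 = 468; next = 467
base 5: 467 = 3·5^3 + 3·5^2 + 3·5 + 2; at 6: 3·6^3 + 3·6^2 + 3·6 + 2 = 776; next = 775

ω^3·3 + ω^2·3 + ω·3 + 2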